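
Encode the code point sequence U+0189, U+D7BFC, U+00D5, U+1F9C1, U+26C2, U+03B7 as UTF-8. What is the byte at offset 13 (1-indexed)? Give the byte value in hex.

1-indexed offset 13 is 0-indexed offset 12.
U+0189 → 2-byte form C6 89 at offsets 0–1.
U+D7BFC → 4-byte form F3 97 AF BC at offsets 2–5.
U+00D5 → 2-byte form C3 95 at offsets 6–7.
U+1F9C1 → 4-byte form F0 9F A7 81 at offsets 8–11.
U+26C2 → 3-byte form E2 9B 82 at offsets 12–14.
Offset 12 falls in char 5's range; it's byte 1 of E2 9B 82 = 0xE2.

0xE2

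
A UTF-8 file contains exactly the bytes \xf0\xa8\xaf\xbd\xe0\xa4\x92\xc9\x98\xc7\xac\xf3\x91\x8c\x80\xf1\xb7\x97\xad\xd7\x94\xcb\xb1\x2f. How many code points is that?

9

Byte at offset 0: 0xF0 = 11110000 → 4-byte char (#1). Advance 4.
Byte at offset 4: 0xE0 = 11100000 → 3-byte char (#2). Advance 3.
Byte at offset 7: 0xC9 = 11001001 → 2-byte char (#3). Advance 2.
Byte at offset 9: 0xC7 = 11000111 → 2-byte char (#4). Advance 2.
Byte at offset 11: 0xF3 = 11110011 → 4-byte char (#5). Advance 4.
Byte at offset 15: 0xF1 = 11110001 → 4-byte char (#6). Advance 4.
Byte at offset 19: 0xD7 = 11010111 → 2-byte char (#7). Advance 2.
Byte at offset 21: 0xCB = 11001011 → 2-byte char (#8). Advance 2.
Byte at offset 23: 0x2F = 00101111 → 1-byte char (#9). Advance 1.
Reached end at offset 24 after 9 code points.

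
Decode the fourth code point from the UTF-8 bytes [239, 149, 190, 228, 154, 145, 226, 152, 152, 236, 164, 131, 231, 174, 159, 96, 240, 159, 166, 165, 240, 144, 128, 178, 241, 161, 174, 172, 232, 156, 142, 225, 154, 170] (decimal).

Offset 0: leading byte 0xEF = 11101111 → 3-byte char #1 = EF 95 BE.
Offset 3: leading byte 0xE4 = 11100100 → 3-byte char #2 = E4 9A 91.
Offset 6: leading byte 0xE2 = 11100010 → 3-byte char #3 = E2 98 98.
Offset 9: leading byte 0xEC = 11101100 → 3-byte char #4 = EC A4 83.
Leading byte 0xEC = 11101100 matches 1110xxxx → 3-byte sequence.
Byte 1: 0xEC = 11101100, payload 1100 (4 bits).
Byte 2: 0xA4 = 10100100 (10xxxxxx ✓), payload 100100.
Byte 3: 0x83 = 10000011 (10xxxxxx ✓), payload 000011.
Concatenate: 1100100100000011 = 0xC903 (16 bits → U+C903).

U+C903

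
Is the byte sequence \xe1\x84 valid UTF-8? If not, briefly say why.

invalid (sequence truncated)

Leading byte 0xE1 = 11100001 → 3-byte form, but only 2 bytes are present.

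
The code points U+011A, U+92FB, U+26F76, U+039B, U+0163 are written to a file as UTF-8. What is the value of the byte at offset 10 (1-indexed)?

0xCE

1-indexed offset 10 is 0-indexed offset 9.
U+011A → 2-byte form C4 9A at offsets 0–1.
U+92FB → 3-byte form E9 8B BB at offsets 2–4.
U+26F76 → 4-byte form F0 A6 BD B6 at offsets 5–8.
U+039B → 2-byte form CE 9B at offsets 9–10.
Offset 9 falls in char 4's range; it's byte 1 of CE 9B = 0xCE.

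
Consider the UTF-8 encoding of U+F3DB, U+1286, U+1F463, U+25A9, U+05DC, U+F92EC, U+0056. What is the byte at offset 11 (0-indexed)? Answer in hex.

U+F3DB → 3-byte form EF 8F 9B at offsets 0–2.
U+1286 → 3-byte form E1 8A 86 at offsets 3–5.
U+1F463 → 4-byte form F0 9F 91 A3 at offsets 6–9.
U+25A9 → 3-byte form E2 96 A9 at offsets 10–12.
Offset 11 falls in char 4's range; it's byte 2 of E2 96 A9 = 0x96.

0x96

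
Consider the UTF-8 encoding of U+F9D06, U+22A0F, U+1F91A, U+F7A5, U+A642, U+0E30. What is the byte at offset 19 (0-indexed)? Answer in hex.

0xB8

U+F9D06 → 4-byte form F3 B9 B4 86 at offsets 0–3.
U+22A0F → 4-byte form F0 A2 A8 8F at offsets 4–7.
U+1F91A → 4-byte form F0 9F A4 9A at offsets 8–11.
U+F7A5 → 3-byte form EF 9E A5 at offsets 12–14.
U+A642 → 3-byte form EA 99 82 at offsets 15–17.
U+0E30 → 3-byte form E0 B8 B0 at offsets 18–20.
Offset 19 falls in char 6's range; it's byte 2 of E0 B8 B0 = 0xB8.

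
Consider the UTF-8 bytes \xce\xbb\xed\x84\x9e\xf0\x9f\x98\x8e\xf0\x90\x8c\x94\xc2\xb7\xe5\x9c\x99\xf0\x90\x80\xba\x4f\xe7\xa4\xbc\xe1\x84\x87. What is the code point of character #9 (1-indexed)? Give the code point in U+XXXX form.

U+793C

Offset 0: leading byte 0xCE = 11001110 → 2-byte char #1 = CE BB.
Offset 2: leading byte 0xED = 11101101 → 3-byte char #2 = ED 84 9E.
Offset 5: leading byte 0xF0 = 11110000 → 4-byte char #3 = F0 9F 98 8E.
Offset 9: leading byte 0xF0 = 11110000 → 4-byte char #4 = F0 90 8C 94.
Offset 13: leading byte 0xC2 = 11000010 → 2-byte char #5 = C2 B7.
Offset 15: leading byte 0xE5 = 11100101 → 3-byte char #6 = E5 9C 99.
Offset 18: leading byte 0xF0 = 11110000 → 4-byte char #7 = F0 90 80 BA.
Offset 22: leading byte 0x4F = 01001111 → 1-byte char #8 = 4F.
Offset 23: leading byte 0xE7 = 11100111 → 3-byte char #9 = E7 A4 BC.
Leading byte 0xE7 = 11100111 matches 1110xxxx → 3-byte sequence.
Byte 1: 0xE7 = 11100111, payload 0111 (4 bits).
Byte 2: 0xA4 = 10100100 (10xxxxxx ✓), payload 100100.
Byte 3: 0xBC = 10111100 (10xxxxxx ✓), payload 111100.
Concatenate: 0111100100111100 = 0x793C (16 bits → U+793C).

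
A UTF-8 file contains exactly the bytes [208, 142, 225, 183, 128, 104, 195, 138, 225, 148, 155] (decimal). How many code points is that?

Byte at offset 0: 0xD0 = 11010000 → 2-byte char (#1). Advance 2.
Byte at offset 2: 0xE1 = 11100001 → 3-byte char (#2). Advance 3.
Byte at offset 5: 0x68 = 01101000 → 1-byte char (#3). Advance 1.
Byte at offset 6: 0xC3 = 11000011 → 2-byte char (#4). Advance 2.
Byte at offset 8: 0xE1 = 11100001 → 3-byte char (#5). Advance 3.
Reached end at offset 11 after 5 code points.

5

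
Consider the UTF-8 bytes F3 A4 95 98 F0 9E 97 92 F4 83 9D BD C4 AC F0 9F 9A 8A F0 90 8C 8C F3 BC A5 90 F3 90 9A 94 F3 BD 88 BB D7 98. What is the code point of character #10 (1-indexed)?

Offset 0: leading byte 0xF3 = 11110011 → 4-byte char #1 = F3 A4 95 98.
Offset 4: leading byte 0xF0 = 11110000 → 4-byte char #2 = F0 9E 97 92.
Offset 8: leading byte 0xF4 = 11110100 → 4-byte char #3 = F4 83 9D BD.
Offset 12: leading byte 0xC4 = 11000100 → 2-byte char #4 = C4 AC.
Offset 14: leading byte 0xF0 = 11110000 → 4-byte char #5 = F0 9F 9A 8A.
Offset 18: leading byte 0xF0 = 11110000 → 4-byte char #6 = F0 90 8C 8C.
Offset 22: leading byte 0xF3 = 11110011 → 4-byte char #7 = F3 BC A5 90.
Offset 26: leading byte 0xF3 = 11110011 → 4-byte char #8 = F3 90 9A 94.
Offset 30: leading byte 0xF3 = 11110011 → 4-byte char #9 = F3 BD 88 BB.
Offset 34: leading byte 0xD7 = 11010111 → 2-byte char #10 = D7 98.
Leading byte 0xD7 = 11010111 matches 110xxxxx → 2-byte sequence.
Byte 1: 0xD7 = 11010111, payload 10111 (5 bits).
Byte 2: 0x98 = 10011000 (10xxxxxx ✓), payload 011000.
Concatenate: 10111011000 = 0x5D8 (11 bits → U+05D8).

U+05D8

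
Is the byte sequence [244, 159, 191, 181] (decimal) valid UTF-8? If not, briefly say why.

Leading byte 0xF4 = 11110100 → 4-byte form.
Payload = 0x11FFF5, which exceeds U+10FFFF, the maximum Unicode code point. (Leading bytes F5–FF, or F4 followed by ≥ 0x90, are invalid.)

invalid (encodes a value above U+10FFFF)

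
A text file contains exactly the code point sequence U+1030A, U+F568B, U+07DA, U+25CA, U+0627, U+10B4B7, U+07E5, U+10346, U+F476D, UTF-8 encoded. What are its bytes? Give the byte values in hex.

U+1030A: 4-byte form → F0 90 8C 8A.
U+F568B: 4-byte form → F3 B5 9A 8B.
U+07DA: 2-byte form → DF 9A.
U+25CA: 3-byte form → E2 97 8A.
U+0627: 2-byte form → D8 A7.
U+10B4B7: 4-byte form → F4 8B 92 B7.
U+07E5: 2-byte form → DF A5.
U+10346: 4-byte form → F0 90 8D 86.
U+F476D: 4-byte form → F3 B4 9D AD.
Concatenated (29 bytes): F0 90 8C 8A F3 B5 9A 8B DF 9A E2 97 8A D8 A7 F4 8B 92 B7 DF A5 F0 90 8D 86 F3 B4 9D AD.

F0 90 8C 8A F3 B5 9A 8B DF 9A E2 97 8A D8 A7 F4 8B 92 B7 DF A5 F0 90 8D 86 F3 B4 9D AD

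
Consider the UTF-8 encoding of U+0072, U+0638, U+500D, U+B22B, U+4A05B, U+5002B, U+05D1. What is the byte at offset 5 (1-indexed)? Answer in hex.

0x80

1-indexed offset 5 is 0-indexed offset 4.
U+0072 → 1-byte form 72 at offsets 0–0.
U+0638 → 2-byte form D8 B8 at offsets 1–2.
U+500D → 3-byte form E5 80 8D at offsets 3–5.
Offset 4 falls in char 3's range; it's byte 2 of E5 80 8D = 0x80.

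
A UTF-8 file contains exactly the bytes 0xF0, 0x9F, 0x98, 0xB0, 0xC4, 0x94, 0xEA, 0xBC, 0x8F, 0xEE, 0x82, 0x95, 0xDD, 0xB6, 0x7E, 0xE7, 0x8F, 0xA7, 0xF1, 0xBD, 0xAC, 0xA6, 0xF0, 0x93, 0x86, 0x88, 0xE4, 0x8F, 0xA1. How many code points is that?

Byte at offset 0: 0xF0 = 11110000 → 4-byte char (#1). Advance 4.
Byte at offset 4: 0xC4 = 11000100 → 2-byte char (#2). Advance 2.
Byte at offset 6: 0xEA = 11101010 → 3-byte char (#3). Advance 3.
Byte at offset 9: 0xEE = 11101110 → 3-byte char (#4). Advance 3.
Byte at offset 12: 0xDD = 11011101 → 2-byte char (#5). Advance 2.
Byte at offset 14: 0x7E = 01111110 → 1-byte char (#6). Advance 1.
Byte at offset 15: 0xE7 = 11100111 → 3-byte char (#7). Advance 3.
Byte at offset 18: 0xF1 = 11110001 → 4-byte char (#8). Advance 4.
Byte at offset 22: 0xF0 = 11110000 → 4-byte char (#9). Advance 4.
Byte at offset 26: 0xE4 = 11100100 → 3-byte char (#10). Advance 3.
Reached end at offset 29 after 10 code points.

10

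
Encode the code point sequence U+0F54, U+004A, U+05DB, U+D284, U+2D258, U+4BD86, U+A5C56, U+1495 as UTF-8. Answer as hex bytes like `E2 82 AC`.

E0 BD 94 4A D7 9B ED 8A 84 F0 AD 89 98 F1 8B B6 86 F2 A5 B1 96 E1 92 95

U+0F54: 3-byte form → E0 BD 94.
U+004A: 1-byte form → 4A.
U+05DB: 2-byte form → D7 9B.
U+D284: 3-byte form → ED 8A 84.
U+2D258: 4-byte form → F0 AD 89 98.
U+4BD86: 4-byte form → F1 8B B6 86.
U+A5C56: 4-byte form → F2 A5 B1 96.
U+1495: 3-byte form → E1 92 95.
Concatenated (24 bytes): E0 BD 94 4A D7 9B ED 8A 84 F0 AD 89 98 F1 8B B6 86 F2 A5 B1 96 E1 92 95.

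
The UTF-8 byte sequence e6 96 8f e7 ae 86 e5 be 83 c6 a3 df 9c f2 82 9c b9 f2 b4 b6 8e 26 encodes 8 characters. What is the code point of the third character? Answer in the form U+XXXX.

Offset 0: leading byte 0xE6 = 11100110 → 3-byte char #1 = E6 96 8F.
Offset 3: leading byte 0xE7 = 11100111 → 3-byte char #2 = E7 AE 86.
Offset 6: leading byte 0xE5 = 11100101 → 3-byte char #3 = E5 BE 83.
Leading byte 0xE5 = 11100101 matches 1110xxxx → 3-byte sequence.
Byte 1: 0xE5 = 11100101, payload 0101 (4 bits).
Byte 2: 0xBE = 10111110 (10xxxxxx ✓), payload 111110.
Byte 3: 0x83 = 10000011 (10xxxxxx ✓), payload 000011.
Concatenate: 0101111110000011 = 0x5F83 (16 bits → U+5F83).

U+5F83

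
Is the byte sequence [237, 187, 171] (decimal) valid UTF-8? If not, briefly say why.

invalid (encodes a surrogate (U+D800–U+DFFF))

Structurally a 3-byte sequence; payload = 0xDEEB.
But 0xDEEB is in U+D800–U+DFFF, the surrogate range. Surrogates are not Unicode scalar values and are forbidden in UTF-8.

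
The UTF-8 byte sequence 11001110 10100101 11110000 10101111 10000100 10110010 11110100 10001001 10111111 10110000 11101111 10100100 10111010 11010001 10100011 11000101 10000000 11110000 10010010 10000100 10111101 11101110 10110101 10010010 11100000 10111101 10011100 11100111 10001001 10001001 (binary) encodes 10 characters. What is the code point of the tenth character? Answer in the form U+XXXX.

U+7249

Offset 0: leading byte 0xCE = 11001110 → 2-byte char #1 = CE A5.
Offset 2: leading byte 0xF0 = 11110000 → 4-byte char #2 = F0 AF 84 B2.
Offset 6: leading byte 0xF4 = 11110100 → 4-byte char #3 = F4 89 BF B0.
Offset 10: leading byte 0xEF = 11101111 → 3-byte char #4 = EF A4 BA.
Offset 13: leading byte 0xD1 = 11010001 → 2-byte char #5 = D1 A3.
Offset 15: leading byte 0xC5 = 11000101 → 2-byte char #6 = C5 80.
Offset 17: leading byte 0xF0 = 11110000 → 4-byte char #7 = F0 92 84 BD.
Offset 21: leading byte 0xEE = 11101110 → 3-byte char #8 = EE B5 92.
Offset 24: leading byte 0xE0 = 11100000 → 3-byte char #9 = E0 BD 9C.
Offset 27: leading byte 0xE7 = 11100111 → 3-byte char #10 = E7 89 89.
Leading byte 0xE7 = 11100111 matches 1110xxxx → 3-byte sequence.
Byte 1: 0xE7 = 11100111, payload 0111 (4 bits).
Byte 2: 0x89 = 10001001 (10xxxxxx ✓), payload 001001.
Byte 3: 0x89 = 10001001 (10xxxxxx ✓), payload 001001.
Concatenate: 0111001001001001 = 0x7249 (16 bits → U+7249).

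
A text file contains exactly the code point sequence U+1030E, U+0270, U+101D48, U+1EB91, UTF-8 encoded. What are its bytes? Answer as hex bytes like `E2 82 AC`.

U+1030E: 4-byte form → F0 90 8C 8E.
U+0270: 2-byte form → C9 B0.
U+101D48: 4-byte form → F4 81 B5 88.
U+1EB91: 4-byte form → F0 9E AE 91.
Concatenated (14 bytes): F0 90 8C 8E C9 B0 F4 81 B5 88 F0 9E AE 91.

F0 90 8C 8E C9 B0 F4 81 B5 88 F0 9E AE 91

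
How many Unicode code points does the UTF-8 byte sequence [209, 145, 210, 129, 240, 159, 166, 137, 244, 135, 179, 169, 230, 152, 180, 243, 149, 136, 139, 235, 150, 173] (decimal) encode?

7

Byte at offset 0: 0xD1 = 11010001 → 2-byte char (#1). Advance 2.
Byte at offset 2: 0xD2 = 11010010 → 2-byte char (#2). Advance 2.
Byte at offset 4: 0xF0 = 11110000 → 4-byte char (#3). Advance 4.
Byte at offset 8: 0xF4 = 11110100 → 4-byte char (#4). Advance 4.
Byte at offset 12: 0xE6 = 11100110 → 3-byte char (#5). Advance 3.
Byte at offset 15: 0xF3 = 11110011 → 4-byte char (#6). Advance 4.
Byte at offset 19: 0xEB = 11101011 → 3-byte char (#7). Advance 3.
Reached end at offset 22 after 7 code points.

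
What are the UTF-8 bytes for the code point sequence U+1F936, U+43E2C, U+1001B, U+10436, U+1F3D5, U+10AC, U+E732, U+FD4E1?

F0 9F A4 B6 F1 83 B8 AC F0 90 80 9B F0 90 90 B6 F0 9F 8F 95 E1 82 AC EE 9C B2 F3 BD 93 A1

U+1F936: 4-byte form → F0 9F A4 B6.
U+43E2C: 4-byte form → F1 83 B8 AC.
U+1001B: 4-byte form → F0 90 80 9B.
U+10436: 4-byte form → F0 90 90 B6.
U+1F3D5: 4-byte form → F0 9F 8F 95.
U+10AC: 3-byte form → E1 82 AC.
U+E732: 3-byte form → EE 9C B2.
U+FD4E1: 4-byte form → F3 BD 93 A1.
Concatenated (30 bytes): F0 9F A4 B6 F1 83 B8 AC F0 90 80 9B F0 90 90 B6 F0 9F 8F 95 E1 82 AC EE 9C B2 F3 BD 93 A1.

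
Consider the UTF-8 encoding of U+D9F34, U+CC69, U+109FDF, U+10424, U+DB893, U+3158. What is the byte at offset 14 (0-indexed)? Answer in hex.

0xA4

U+D9F34 → 4-byte form F3 99 BC B4 at offsets 0–3.
U+CC69 → 3-byte form EC B1 A9 at offsets 4–6.
U+109FDF → 4-byte form F4 89 BF 9F at offsets 7–10.
U+10424 → 4-byte form F0 90 90 A4 at offsets 11–14.
Offset 14 falls in char 4's range; it's byte 4 of F0 90 90 A4 = 0xA4.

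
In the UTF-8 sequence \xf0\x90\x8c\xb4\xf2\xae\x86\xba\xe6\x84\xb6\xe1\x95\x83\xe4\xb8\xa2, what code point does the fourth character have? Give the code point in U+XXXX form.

U+1543

Offset 0: leading byte 0xF0 = 11110000 → 4-byte char #1 = F0 90 8C B4.
Offset 4: leading byte 0xF2 = 11110010 → 4-byte char #2 = F2 AE 86 BA.
Offset 8: leading byte 0xE6 = 11100110 → 3-byte char #3 = E6 84 B6.
Offset 11: leading byte 0xE1 = 11100001 → 3-byte char #4 = E1 95 83.
Leading byte 0xE1 = 11100001 matches 1110xxxx → 3-byte sequence.
Byte 1: 0xE1 = 11100001, payload 0001 (4 bits).
Byte 2: 0x95 = 10010101 (10xxxxxx ✓), payload 010101.
Byte 3: 0x83 = 10000011 (10xxxxxx ✓), payload 000011.
Concatenate: 0001010101000011 = 0x1543 (16 bits → U+1543).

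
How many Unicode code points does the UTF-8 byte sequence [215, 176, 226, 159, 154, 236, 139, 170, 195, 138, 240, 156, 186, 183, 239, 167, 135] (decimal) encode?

6

Byte at offset 0: 0xD7 = 11010111 → 2-byte char (#1). Advance 2.
Byte at offset 2: 0xE2 = 11100010 → 3-byte char (#2). Advance 3.
Byte at offset 5: 0xEC = 11101100 → 3-byte char (#3). Advance 3.
Byte at offset 8: 0xC3 = 11000011 → 2-byte char (#4). Advance 2.
Byte at offset 10: 0xF0 = 11110000 → 4-byte char (#5). Advance 4.
Byte at offset 14: 0xEF = 11101111 → 3-byte char (#6). Advance 3.
Reached end at offset 17 after 6 code points.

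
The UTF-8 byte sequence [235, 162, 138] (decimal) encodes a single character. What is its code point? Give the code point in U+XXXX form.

U+B88A

Leading byte 0xEB = 11101011 matches 1110xxxx → 3-byte sequence.
Byte 1: 0xEB = 11101011, payload 1011 (4 bits).
Byte 2: 0xA2 = 10100010 (10xxxxxx ✓), payload 100010.
Byte 3: 0x8A = 10001010 (10xxxxxx ✓), payload 001010.
Concatenate: 1011100010001010 = 0xB88A (16 bits → U+B88A).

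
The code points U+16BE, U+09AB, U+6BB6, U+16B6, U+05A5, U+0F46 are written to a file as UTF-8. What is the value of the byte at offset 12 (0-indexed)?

0xD6

U+16BE → 3-byte form E1 9A BE at offsets 0–2.
U+09AB → 3-byte form E0 A6 AB at offsets 3–5.
U+6BB6 → 3-byte form E6 AE B6 at offsets 6–8.
U+16B6 → 3-byte form E1 9A B6 at offsets 9–11.
U+05A5 → 2-byte form D6 A5 at offsets 12–13.
Offset 12 falls in char 5's range; it's byte 1 of D6 A5 = 0xD6.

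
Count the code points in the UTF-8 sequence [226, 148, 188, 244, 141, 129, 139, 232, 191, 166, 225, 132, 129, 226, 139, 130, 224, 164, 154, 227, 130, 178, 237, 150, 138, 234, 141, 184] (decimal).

9

Byte at offset 0: 0xE2 = 11100010 → 3-byte char (#1). Advance 3.
Byte at offset 3: 0xF4 = 11110100 → 4-byte char (#2). Advance 4.
Byte at offset 7: 0xE8 = 11101000 → 3-byte char (#3). Advance 3.
Byte at offset 10: 0xE1 = 11100001 → 3-byte char (#4). Advance 3.
Byte at offset 13: 0xE2 = 11100010 → 3-byte char (#5). Advance 3.
Byte at offset 16: 0xE0 = 11100000 → 3-byte char (#6). Advance 3.
Byte at offset 19: 0xE3 = 11100011 → 3-byte char (#7). Advance 3.
Byte at offset 22: 0xED = 11101101 → 3-byte char (#8). Advance 3.
Byte at offset 25: 0xEA = 11101010 → 3-byte char (#9). Advance 3.
Reached end at offset 28 after 9 code points.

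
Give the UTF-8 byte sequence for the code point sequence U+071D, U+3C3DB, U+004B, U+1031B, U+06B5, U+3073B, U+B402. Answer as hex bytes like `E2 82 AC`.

U+071D: 2-byte form → DC 9D.
U+3C3DB: 4-byte form → F0 BC 8F 9B.
U+004B: 1-byte form → 4B.
U+1031B: 4-byte form → F0 90 8C 9B.
U+06B5: 2-byte form → DA B5.
U+3073B: 4-byte form → F0 B0 9C BB.
U+B402: 3-byte form → EB 90 82.
Concatenated (20 bytes): DC 9D F0 BC 8F 9B 4B F0 90 8C 9B DA B5 F0 B0 9C BB EB 90 82.

DC 9D F0 BC 8F 9B 4B F0 90 8C 9B DA B5 F0 B0 9C BB EB 90 82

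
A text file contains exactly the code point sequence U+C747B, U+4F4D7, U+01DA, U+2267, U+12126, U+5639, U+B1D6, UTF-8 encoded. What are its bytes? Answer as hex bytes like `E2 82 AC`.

F3 87 91 BB F1 8F 93 97 C7 9A E2 89 A7 F0 92 84 A6 E5 98 B9 EB 87 96

U+C747B: 4-byte form → F3 87 91 BB.
U+4F4D7: 4-byte form → F1 8F 93 97.
U+01DA: 2-byte form → C7 9A.
U+2267: 3-byte form → E2 89 A7.
U+12126: 4-byte form → F0 92 84 A6.
U+5639: 3-byte form → E5 98 B9.
U+B1D6: 3-byte form → EB 87 96.
Concatenated (23 bytes): F3 87 91 BB F1 8F 93 97 C7 9A E2 89 A7 F0 92 84 A6 E5 98 B9 EB 87 96.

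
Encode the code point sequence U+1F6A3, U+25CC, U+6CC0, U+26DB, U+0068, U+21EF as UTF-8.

F0 9F 9A A3 E2 97 8C E6 B3 80 E2 9B 9B 68 E2 87 AF

U+1F6A3: 4-byte form → F0 9F 9A A3.
U+25CC: 3-byte form → E2 97 8C.
U+6CC0: 3-byte form → E6 B3 80.
U+26DB: 3-byte form → E2 9B 9B.
U+0068: 1-byte form → 68.
U+21EF: 3-byte form → E2 87 AF.
Concatenated (17 bytes): F0 9F 9A A3 E2 97 8C E6 B3 80 E2 9B 9B 68 E2 87 AF.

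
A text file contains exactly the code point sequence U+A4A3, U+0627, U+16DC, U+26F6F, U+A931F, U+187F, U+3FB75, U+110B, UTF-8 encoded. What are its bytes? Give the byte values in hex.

EA 92 A3 D8 A7 E1 9B 9C F0 A6 BD AF F2 A9 8C 9F E1 A1 BF F0 BF AD B5 E1 84 8B

U+A4A3: 3-byte form → EA 92 A3.
U+0627: 2-byte form → D8 A7.
U+16DC: 3-byte form → E1 9B 9C.
U+26F6F: 4-byte form → F0 A6 BD AF.
U+A931F: 4-byte form → F2 A9 8C 9F.
U+187F: 3-byte form → E1 A1 BF.
U+3FB75: 4-byte form → F0 BF AD B5.
U+110B: 3-byte form → E1 84 8B.
Concatenated (26 bytes): EA 92 A3 D8 A7 E1 9B 9C F0 A6 BD AF F2 A9 8C 9F E1 A1 BF F0 BF AD B5 E1 84 8B.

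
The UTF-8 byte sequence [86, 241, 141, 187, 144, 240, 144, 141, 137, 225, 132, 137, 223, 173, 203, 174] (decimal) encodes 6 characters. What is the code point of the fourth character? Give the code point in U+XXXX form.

Offset 0: leading byte 0x56 = 01010110 → 1-byte char #1 = 56.
Offset 1: leading byte 0xF1 = 11110001 → 4-byte char #2 = F1 8D BB 90.
Offset 5: leading byte 0xF0 = 11110000 → 4-byte char #3 = F0 90 8D 89.
Offset 9: leading byte 0xE1 = 11100001 → 3-byte char #4 = E1 84 89.
Leading byte 0xE1 = 11100001 matches 1110xxxx → 3-byte sequence.
Byte 1: 0xE1 = 11100001, payload 0001 (4 bits).
Byte 2: 0x84 = 10000100 (10xxxxxx ✓), payload 000100.
Byte 3: 0x89 = 10001001 (10xxxxxx ✓), payload 001001.
Concatenate: 0001000100001001 = 0x1109 (16 bits → U+1109).

U+1109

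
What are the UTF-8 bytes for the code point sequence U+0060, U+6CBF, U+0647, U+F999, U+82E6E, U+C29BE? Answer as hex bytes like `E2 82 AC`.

60 E6 B2 BF D9 87 EF A6 99 F2 82 B9 AE F3 82 A6 BE

U+0060: 1-byte form → 60.
U+6CBF: 3-byte form → E6 B2 BF.
U+0647: 2-byte form → D9 87.
U+F999: 3-byte form → EF A6 99.
U+82E6E: 4-byte form → F2 82 B9 AE.
U+C29BE: 4-byte form → F3 82 A6 BE.
Concatenated (17 bytes): 60 E6 B2 BF D9 87 EF A6 99 F2 82 B9 AE F3 82 A6 BE.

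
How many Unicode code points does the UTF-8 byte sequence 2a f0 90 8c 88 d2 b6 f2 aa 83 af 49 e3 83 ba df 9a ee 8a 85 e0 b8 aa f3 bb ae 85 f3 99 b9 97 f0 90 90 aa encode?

Byte at offset 0: 0x2A = 00101010 → 1-byte char (#1). Advance 1.
Byte at offset 1: 0xF0 = 11110000 → 4-byte char (#2). Advance 4.
Byte at offset 5: 0xD2 = 11010010 → 2-byte char (#3). Advance 2.
Byte at offset 7: 0xF2 = 11110010 → 4-byte char (#4). Advance 4.
Byte at offset 11: 0x49 = 01001001 → 1-byte char (#5). Advance 1.
Byte at offset 12: 0xE3 = 11100011 → 3-byte char (#6). Advance 3.
Byte at offset 15: 0xDF = 11011111 → 2-byte char (#7). Advance 2.
Byte at offset 17: 0xEE = 11101110 → 3-byte char (#8). Advance 3.
Byte at offset 20: 0xE0 = 11100000 → 3-byte char (#9). Advance 3.
Byte at offset 23: 0xF3 = 11110011 → 4-byte char (#10). Advance 4.
Byte at offset 27: 0xF3 = 11110011 → 4-byte char (#11). Advance 4.
Byte at offset 31: 0xF0 = 11110000 → 4-byte char (#12). Advance 4.
Reached end at offset 35 after 12 code points.

12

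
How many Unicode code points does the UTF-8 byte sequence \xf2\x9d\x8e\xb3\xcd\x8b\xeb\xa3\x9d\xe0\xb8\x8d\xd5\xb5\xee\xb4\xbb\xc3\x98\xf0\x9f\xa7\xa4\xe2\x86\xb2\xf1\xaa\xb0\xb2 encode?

10

Byte at offset 0: 0xF2 = 11110010 → 4-byte char (#1). Advance 4.
Byte at offset 4: 0xCD = 11001101 → 2-byte char (#2). Advance 2.
Byte at offset 6: 0xEB = 11101011 → 3-byte char (#3). Advance 3.
Byte at offset 9: 0xE0 = 11100000 → 3-byte char (#4). Advance 3.
Byte at offset 12: 0xD5 = 11010101 → 2-byte char (#5). Advance 2.
Byte at offset 14: 0xEE = 11101110 → 3-byte char (#6). Advance 3.
Byte at offset 17: 0xC3 = 11000011 → 2-byte char (#7). Advance 2.
Byte at offset 19: 0xF0 = 11110000 → 4-byte char (#8). Advance 4.
Byte at offset 23: 0xE2 = 11100010 → 3-byte char (#9). Advance 3.
Byte at offset 26: 0xF1 = 11110001 → 4-byte char (#10). Advance 4.
Reached end at offset 30 after 10 code points.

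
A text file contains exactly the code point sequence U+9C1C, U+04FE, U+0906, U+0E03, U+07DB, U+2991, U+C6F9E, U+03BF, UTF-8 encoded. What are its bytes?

U+9C1C: 3-byte form → E9 B0 9C.
U+04FE: 2-byte form → D3 BE.
U+0906: 3-byte form → E0 A4 86.
U+0E03: 3-byte form → E0 B8 83.
U+07DB: 2-byte form → DF 9B.
U+2991: 3-byte form → E2 A6 91.
U+C6F9E: 4-byte form → F3 86 BE 9E.
U+03BF: 2-byte form → CE BF.
Concatenated (22 bytes): E9 B0 9C D3 BE E0 A4 86 E0 B8 83 DF 9B E2 A6 91 F3 86 BE 9E CE BF.

E9 B0 9C D3 BE E0 A4 86 E0 B8 83 DF 9B E2 A6 91 F3 86 BE 9E CE BF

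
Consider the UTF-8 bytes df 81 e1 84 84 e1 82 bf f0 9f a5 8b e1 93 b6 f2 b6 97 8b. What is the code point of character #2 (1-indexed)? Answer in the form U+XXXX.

U+1104

Offset 0: leading byte 0xDF = 11011111 → 2-byte char #1 = DF 81.
Offset 2: leading byte 0xE1 = 11100001 → 3-byte char #2 = E1 84 84.
Leading byte 0xE1 = 11100001 matches 1110xxxx → 3-byte sequence.
Byte 1: 0xE1 = 11100001, payload 0001 (4 bits).
Byte 2: 0x84 = 10000100 (10xxxxxx ✓), payload 000100.
Byte 3: 0x84 = 10000100 (10xxxxxx ✓), payload 000100.
Concatenate: 0001000100000100 = 0x1104 (16 bits → U+1104).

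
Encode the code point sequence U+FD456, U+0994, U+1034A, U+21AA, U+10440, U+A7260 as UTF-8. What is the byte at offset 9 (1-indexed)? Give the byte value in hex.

1-indexed offset 9 is 0-indexed offset 8.
U+FD456 → 4-byte form F3 BD 91 96 at offsets 0–3.
U+0994 → 3-byte form E0 A6 94 at offsets 4–6.
U+1034A → 4-byte form F0 90 8D 8A at offsets 7–10.
Offset 8 falls in char 3's range; it's byte 2 of F0 90 8D 8A = 0x90.

0x90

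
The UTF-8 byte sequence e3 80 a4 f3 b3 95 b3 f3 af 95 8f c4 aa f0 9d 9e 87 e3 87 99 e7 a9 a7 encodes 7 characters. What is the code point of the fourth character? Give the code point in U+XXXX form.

Offset 0: leading byte 0xE3 = 11100011 → 3-byte char #1 = E3 80 A4.
Offset 3: leading byte 0xF3 = 11110011 → 4-byte char #2 = F3 B3 95 B3.
Offset 7: leading byte 0xF3 = 11110011 → 4-byte char #3 = F3 AF 95 8F.
Offset 11: leading byte 0xC4 = 11000100 → 2-byte char #4 = C4 AA.
Leading byte 0xC4 = 11000100 matches 110xxxxx → 2-byte sequence.
Byte 1: 0xC4 = 11000100, payload 00100 (5 bits).
Byte 2: 0xAA = 10101010 (10xxxxxx ✓), payload 101010.
Concatenate: 00100101010 = 0x12A (11 bits → U+012A).

U+012A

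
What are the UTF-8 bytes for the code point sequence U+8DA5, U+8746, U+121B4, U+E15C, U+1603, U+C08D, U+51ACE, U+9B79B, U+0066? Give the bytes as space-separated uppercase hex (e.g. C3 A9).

U+8DA5: 3-byte form → E8 B6 A5.
U+8746: 3-byte form → E8 9D 86.
U+121B4: 4-byte form → F0 92 86 B4.
U+E15C: 3-byte form → EE 85 9C.
U+1603: 3-byte form → E1 98 83.
U+C08D: 3-byte form → EC 82 8D.
U+51ACE: 4-byte form → F1 91 AB 8E.
U+9B79B: 4-byte form → F2 9B 9E 9B.
U+0066: 1-byte form → 66.
Concatenated (28 bytes): E8 B6 A5 E8 9D 86 F0 92 86 B4 EE 85 9C E1 98 83 EC 82 8D F1 91 AB 8E F2 9B 9E 9B 66.

E8 B6 A5 E8 9D 86 F0 92 86 B4 EE 85 9C E1 98 83 EC 82 8D F1 91 AB 8E F2 9B 9E 9B 66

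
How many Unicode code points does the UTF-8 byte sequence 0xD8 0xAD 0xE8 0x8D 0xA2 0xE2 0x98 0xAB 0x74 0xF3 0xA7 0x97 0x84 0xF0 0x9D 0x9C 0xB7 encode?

Byte at offset 0: 0xD8 = 11011000 → 2-byte char (#1). Advance 2.
Byte at offset 2: 0xE8 = 11101000 → 3-byte char (#2). Advance 3.
Byte at offset 5: 0xE2 = 11100010 → 3-byte char (#3). Advance 3.
Byte at offset 8: 0x74 = 01110100 → 1-byte char (#4). Advance 1.
Byte at offset 9: 0xF3 = 11110011 → 4-byte char (#5). Advance 4.
Byte at offset 13: 0xF0 = 11110000 → 4-byte char (#6). Advance 4.
Reached end at offset 17 after 6 code points.

6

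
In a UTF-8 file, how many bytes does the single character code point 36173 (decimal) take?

3

U+8D4D = 0x8D4D. UTF-8 uses 1 byte below 0x80, 2 below 0x800, 3 below 0x10000, 4 up to 0x10FFFF. 0x8D4D is in U+0800–U+FFFF → 3 bytes.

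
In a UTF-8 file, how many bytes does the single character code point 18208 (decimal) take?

3

U+4720 = 0x4720. UTF-8 uses 1 byte below 0x80, 2 below 0x800, 3 below 0x10000, 4 up to 0x10FFFF. 0x4720 is in U+0800–U+FFFF → 3 bytes.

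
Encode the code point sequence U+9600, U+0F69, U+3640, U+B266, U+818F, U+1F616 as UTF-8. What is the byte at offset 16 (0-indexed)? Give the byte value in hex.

U+9600 → 3-byte form E9 98 80 at offsets 0–2.
U+0F69 → 3-byte form E0 BD A9 at offsets 3–5.
U+3640 → 3-byte form E3 99 80 at offsets 6–8.
U+B266 → 3-byte form EB 89 A6 at offsets 9–11.
U+818F → 3-byte form E8 86 8F at offsets 12–14.
U+1F616 → 4-byte form F0 9F 98 96 at offsets 15–18.
Offset 16 falls in char 6's range; it's byte 2 of F0 9F 98 96 = 0x9F.

0x9F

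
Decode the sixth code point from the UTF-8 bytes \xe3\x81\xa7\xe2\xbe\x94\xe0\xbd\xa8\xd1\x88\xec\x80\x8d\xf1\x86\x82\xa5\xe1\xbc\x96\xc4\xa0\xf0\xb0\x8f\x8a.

Offset 0: leading byte 0xE3 = 11100011 → 3-byte char #1 = E3 81 A7.
Offset 3: leading byte 0xE2 = 11100010 → 3-byte char #2 = E2 BE 94.
Offset 6: leading byte 0xE0 = 11100000 → 3-byte char #3 = E0 BD A8.
Offset 9: leading byte 0xD1 = 11010001 → 2-byte char #4 = D1 88.
Offset 11: leading byte 0xEC = 11101100 → 3-byte char #5 = EC 80 8D.
Offset 14: leading byte 0xF1 = 11110001 → 4-byte char #6 = F1 86 82 A5.
Leading byte 0xF1 = 11110001 matches 11110xxx → 4-byte sequence.
Byte 1: 0xF1 = 11110001, payload 001 (3 bits).
Byte 2: 0x86 = 10000110 (10xxxxxx ✓), payload 000110.
Byte 3: 0x82 = 10000010 (10xxxxxx ✓), payload 000010.
Byte 4: 0xA5 = 10100101 (10xxxxxx ✓), payload 100101.
Concatenate: 001000110000010100101 = 0x460A5 (21 bits → U+460A5).

U+460A5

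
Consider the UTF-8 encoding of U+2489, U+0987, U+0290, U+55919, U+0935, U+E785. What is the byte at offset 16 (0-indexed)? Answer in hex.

0x9E

U+2489 → 3-byte form E2 92 89 at offsets 0–2.
U+0987 → 3-byte form E0 A6 87 at offsets 3–5.
U+0290 → 2-byte form CA 90 at offsets 6–7.
U+55919 → 4-byte form F1 95 A4 99 at offsets 8–11.
U+0935 → 3-byte form E0 A4 B5 at offsets 12–14.
U+E785 → 3-byte form EE 9E 85 at offsets 15–17.
Offset 16 falls in char 6's range; it's byte 2 of EE 9E 85 = 0x9E.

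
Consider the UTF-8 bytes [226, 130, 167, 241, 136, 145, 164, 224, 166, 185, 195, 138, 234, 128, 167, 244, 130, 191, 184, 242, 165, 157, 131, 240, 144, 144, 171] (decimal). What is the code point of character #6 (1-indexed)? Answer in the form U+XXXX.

U+102FF8

Offset 0: leading byte 0xE2 = 11100010 → 3-byte char #1 = E2 82 A7.
Offset 3: leading byte 0xF1 = 11110001 → 4-byte char #2 = F1 88 91 A4.
Offset 7: leading byte 0xE0 = 11100000 → 3-byte char #3 = E0 A6 B9.
Offset 10: leading byte 0xC3 = 11000011 → 2-byte char #4 = C3 8A.
Offset 12: leading byte 0xEA = 11101010 → 3-byte char #5 = EA 80 A7.
Offset 15: leading byte 0xF4 = 11110100 → 4-byte char #6 = F4 82 BF B8.
Leading byte 0xF4 = 11110100 matches 11110xxx → 4-byte sequence.
Byte 1: 0xF4 = 11110100, payload 100 (3 bits).
Byte 2: 0x82 = 10000010 (10xxxxxx ✓), payload 000010.
Byte 3: 0xBF = 10111111 (10xxxxxx ✓), payload 111111.
Byte 4: 0xB8 = 10111000 (10xxxxxx ✓), payload 111000.
Concatenate: 100000010111111111000 = 0x102FF8 (21 bits → U+102FF8).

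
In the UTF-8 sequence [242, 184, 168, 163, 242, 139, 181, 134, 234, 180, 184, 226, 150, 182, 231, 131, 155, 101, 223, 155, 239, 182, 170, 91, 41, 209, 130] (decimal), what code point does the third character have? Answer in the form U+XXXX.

Offset 0: leading byte 0xF2 = 11110010 → 4-byte char #1 = F2 B8 A8 A3.
Offset 4: leading byte 0xF2 = 11110010 → 4-byte char #2 = F2 8B B5 86.
Offset 8: leading byte 0xEA = 11101010 → 3-byte char #3 = EA B4 B8.
Leading byte 0xEA = 11101010 matches 1110xxxx → 3-byte sequence.
Byte 1: 0xEA = 11101010, payload 1010 (4 bits).
Byte 2: 0xB4 = 10110100 (10xxxxxx ✓), payload 110100.
Byte 3: 0xB8 = 10111000 (10xxxxxx ✓), payload 111000.
Concatenate: 1010110100111000 = 0xAD38 (16 bits → U+AD38).

U+AD38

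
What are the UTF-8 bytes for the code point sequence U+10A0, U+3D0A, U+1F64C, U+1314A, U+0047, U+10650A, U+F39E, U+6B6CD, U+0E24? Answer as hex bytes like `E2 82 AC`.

E1 82 A0 E3 B4 8A F0 9F 99 8C F0 93 85 8A 47 F4 86 94 8A EF 8E 9E F1 AB 9B 8D E0 B8 A4

U+10A0: 3-byte form → E1 82 A0.
U+3D0A: 3-byte form → E3 B4 8A.
U+1F64C: 4-byte form → F0 9F 99 8C.
U+1314A: 4-byte form → F0 93 85 8A.
U+0047: 1-byte form → 47.
U+10650A: 4-byte form → F4 86 94 8A.
U+F39E: 3-byte form → EF 8E 9E.
U+6B6CD: 4-byte form → F1 AB 9B 8D.
U+0E24: 3-byte form → E0 B8 A4.
Concatenated (29 bytes): E1 82 A0 E3 B4 8A F0 9F 99 8C F0 93 85 8A 47 F4 86 94 8A EF 8E 9E F1 AB 9B 8D E0 B8 A4.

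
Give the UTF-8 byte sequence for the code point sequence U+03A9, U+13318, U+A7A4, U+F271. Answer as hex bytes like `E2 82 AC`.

CE A9 F0 93 8C 98 EA 9E A4 EF 89 B1

U+03A9: 2-byte form → CE A9.
U+13318: 4-byte form → F0 93 8C 98.
U+A7A4: 3-byte form → EA 9E A4.
U+F271: 3-byte form → EF 89 B1.
Concatenated (12 bytes): CE A9 F0 93 8C 98 EA 9E A4 EF 89 B1.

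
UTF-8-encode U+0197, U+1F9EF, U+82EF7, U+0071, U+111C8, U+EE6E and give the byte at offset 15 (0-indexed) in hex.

U+0197 → 2-byte form C6 97 at offsets 0–1.
U+1F9EF → 4-byte form F0 9F A7 AF at offsets 2–5.
U+82EF7 → 4-byte form F2 82 BB B7 at offsets 6–9.
U+0071 → 1-byte form 71 at offsets 10–10.
U+111C8 → 4-byte form F0 91 87 88 at offsets 11–14.
U+EE6E → 3-byte form EE B9 AE at offsets 15–17.
Offset 15 falls in char 6's range; it's byte 1 of EE B9 AE = 0xEE.

0xEE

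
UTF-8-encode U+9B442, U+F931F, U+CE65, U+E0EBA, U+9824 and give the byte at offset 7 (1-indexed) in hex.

1-indexed offset 7 is 0-indexed offset 6.
U+9B442 → 4-byte form F2 9B 91 82 at offsets 0–3.
U+F931F → 4-byte form F3 B9 8C 9F at offsets 4–7.
Offset 6 falls in char 2's range; it's byte 3 of F3 B9 8C 9F = 0x8C.

0x8C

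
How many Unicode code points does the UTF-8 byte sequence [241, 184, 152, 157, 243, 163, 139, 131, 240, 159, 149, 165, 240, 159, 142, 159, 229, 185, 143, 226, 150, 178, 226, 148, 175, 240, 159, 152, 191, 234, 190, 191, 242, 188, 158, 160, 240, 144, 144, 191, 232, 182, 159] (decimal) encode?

12

Byte at offset 0: 0xF1 = 11110001 → 4-byte char (#1). Advance 4.
Byte at offset 4: 0xF3 = 11110011 → 4-byte char (#2). Advance 4.
Byte at offset 8: 0xF0 = 11110000 → 4-byte char (#3). Advance 4.
Byte at offset 12: 0xF0 = 11110000 → 4-byte char (#4). Advance 4.
Byte at offset 16: 0xE5 = 11100101 → 3-byte char (#5). Advance 3.
Byte at offset 19: 0xE2 = 11100010 → 3-byte char (#6). Advance 3.
Byte at offset 22: 0xE2 = 11100010 → 3-byte char (#7). Advance 3.
Byte at offset 25: 0xF0 = 11110000 → 4-byte char (#8). Advance 4.
Byte at offset 29: 0xEA = 11101010 → 3-byte char (#9). Advance 3.
Byte at offset 32: 0xF2 = 11110010 → 4-byte char (#10). Advance 4.
Byte at offset 36: 0xF0 = 11110000 → 4-byte char (#11). Advance 4.
Byte at offset 40: 0xE8 = 11101000 → 3-byte char (#12). Advance 3.
Reached end at offset 43 after 12 code points.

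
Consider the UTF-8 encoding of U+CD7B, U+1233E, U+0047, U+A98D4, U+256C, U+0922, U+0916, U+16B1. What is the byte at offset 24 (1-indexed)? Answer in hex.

1-indexed offset 24 is 0-indexed offset 23.
U+CD7B → 3-byte form EC B5 BB at offsets 0–2.
U+1233E → 4-byte form F0 92 8C BE at offsets 3–6.
U+0047 → 1-byte form 47 at offsets 7–7.
U+A98D4 → 4-byte form F2 A9 A3 94 at offsets 8–11.
U+256C → 3-byte form E2 95 AC at offsets 12–14.
U+0922 → 3-byte form E0 A4 A2 at offsets 15–17.
U+0916 → 3-byte form E0 A4 96 at offsets 18–20.
U+16B1 → 3-byte form E1 9A B1 at offsets 21–23.
Offset 23 falls in char 8's range; it's byte 3 of E1 9A B1 = 0xB1.

0xB1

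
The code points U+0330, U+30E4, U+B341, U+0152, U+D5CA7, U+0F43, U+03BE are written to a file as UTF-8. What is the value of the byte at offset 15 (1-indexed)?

0xE0

1-indexed offset 15 is 0-indexed offset 14.
U+0330 → 2-byte form CC B0 at offsets 0–1.
U+30E4 → 3-byte form E3 83 A4 at offsets 2–4.
U+B341 → 3-byte form EB 8D 81 at offsets 5–7.
U+0152 → 2-byte form C5 92 at offsets 8–9.
U+D5CA7 → 4-byte form F3 95 B2 A7 at offsets 10–13.
U+0F43 → 3-byte form E0 BD 83 at offsets 14–16.
Offset 14 falls in char 6's range; it's byte 1 of E0 BD 83 = 0xE0.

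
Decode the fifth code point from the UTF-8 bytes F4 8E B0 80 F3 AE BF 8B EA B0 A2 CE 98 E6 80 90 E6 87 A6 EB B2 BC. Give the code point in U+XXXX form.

Offset 0: leading byte 0xF4 = 11110100 → 4-byte char #1 = F4 8E B0 80.
Offset 4: leading byte 0xF3 = 11110011 → 4-byte char #2 = F3 AE BF 8B.
Offset 8: leading byte 0xEA = 11101010 → 3-byte char #3 = EA B0 A2.
Offset 11: leading byte 0xCE = 11001110 → 2-byte char #4 = CE 98.
Offset 13: leading byte 0xE6 = 11100110 → 3-byte char #5 = E6 80 90.
Leading byte 0xE6 = 11100110 matches 1110xxxx → 3-byte sequence.
Byte 1: 0xE6 = 11100110, payload 0110 (4 bits).
Byte 2: 0x80 = 10000000 (10xxxxxx ✓), payload 000000.
Byte 3: 0x90 = 10010000 (10xxxxxx ✓), payload 010000.
Concatenate: 0110000000010000 = 0x6010 (16 bits → U+6010).

U+6010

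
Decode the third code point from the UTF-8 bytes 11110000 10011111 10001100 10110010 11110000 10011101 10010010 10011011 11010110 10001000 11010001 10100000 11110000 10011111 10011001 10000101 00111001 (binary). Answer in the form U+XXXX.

Offset 0: leading byte 0xF0 = 11110000 → 4-byte char #1 = F0 9F 8C B2.
Offset 4: leading byte 0xF0 = 11110000 → 4-byte char #2 = F0 9D 92 9B.
Offset 8: leading byte 0xD6 = 11010110 → 2-byte char #3 = D6 88.
Leading byte 0xD6 = 11010110 matches 110xxxxx → 2-byte sequence.
Byte 1: 0xD6 = 11010110, payload 10110 (5 bits).
Byte 2: 0x88 = 10001000 (10xxxxxx ✓), payload 001000.
Concatenate: 10110001000 = 0x588 (11 bits → U+0588).

U+0588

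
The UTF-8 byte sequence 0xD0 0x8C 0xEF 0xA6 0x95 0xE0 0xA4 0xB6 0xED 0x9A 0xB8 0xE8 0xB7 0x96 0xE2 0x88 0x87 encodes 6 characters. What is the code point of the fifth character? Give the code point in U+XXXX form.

U+8DD6

Offset 0: leading byte 0xD0 = 11010000 → 2-byte char #1 = D0 8C.
Offset 2: leading byte 0xEF = 11101111 → 3-byte char #2 = EF A6 95.
Offset 5: leading byte 0xE0 = 11100000 → 3-byte char #3 = E0 A4 B6.
Offset 8: leading byte 0xED = 11101101 → 3-byte char #4 = ED 9A B8.
Offset 11: leading byte 0xE8 = 11101000 → 3-byte char #5 = E8 B7 96.
Leading byte 0xE8 = 11101000 matches 1110xxxx → 3-byte sequence.
Byte 1: 0xE8 = 11101000, payload 1000 (4 bits).
Byte 2: 0xB7 = 10110111 (10xxxxxx ✓), payload 110111.
Byte 3: 0x96 = 10010110 (10xxxxxx ✓), payload 010110.
Concatenate: 1000110111010110 = 0x8DD6 (16 bits → U+8DD6).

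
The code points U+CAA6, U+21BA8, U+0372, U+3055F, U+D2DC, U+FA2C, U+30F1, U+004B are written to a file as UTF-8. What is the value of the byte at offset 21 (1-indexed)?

0x83

1-indexed offset 21 is 0-indexed offset 20.
U+CAA6 → 3-byte form EC AA A6 at offsets 0–2.
U+21BA8 → 4-byte form F0 A1 AE A8 at offsets 3–6.
U+0372 → 2-byte form CD B2 at offsets 7–8.
U+3055F → 4-byte form F0 B0 95 9F at offsets 9–12.
U+D2DC → 3-byte form ED 8B 9C at offsets 13–15.
U+FA2C → 3-byte form EF A8 AC at offsets 16–18.
U+30F1 → 3-byte form E3 83 B1 at offsets 19–21.
Offset 20 falls in char 7's range; it's byte 2 of E3 83 B1 = 0x83.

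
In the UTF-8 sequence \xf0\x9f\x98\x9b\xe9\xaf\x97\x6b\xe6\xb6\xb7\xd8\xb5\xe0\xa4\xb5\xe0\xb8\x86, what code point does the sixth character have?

U+0935

Offset 0: leading byte 0xF0 = 11110000 → 4-byte char #1 = F0 9F 98 9B.
Offset 4: leading byte 0xE9 = 11101001 → 3-byte char #2 = E9 AF 97.
Offset 7: leading byte 0x6B = 01101011 → 1-byte char #3 = 6B.
Offset 8: leading byte 0xE6 = 11100110 → 3-byte char #4 = E6 B6 B7.
Offset 11: leading byte 0xD8 = 11011000 → 2-byte char #5 = D8 B5.
Offset 13: leading byte 0xE0 = 11100000 → 3-byte char #6 = E0 A4 B5.
Leading byte 0xE0 = 11100000 matches 1110xxxx → 3-byte sequence.
Byte 1: 0xE0 = 11100000, payload 0000 (4 bits).
Byte 2: 0xA4 = 10100100 (10xxxxxx ✓), payload 100100.
Byte 3: 0xB5 = 10110101 (10xxxxxx ✓), payload 110101.
Concatenate: 0000100100110101 = 0x935 (16 bits → U+0935).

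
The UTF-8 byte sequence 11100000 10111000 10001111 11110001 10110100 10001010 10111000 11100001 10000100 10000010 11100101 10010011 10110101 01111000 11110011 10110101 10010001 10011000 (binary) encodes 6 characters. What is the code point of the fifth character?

U+0078

Offset 0: leading byte 0xE0 = 11100000 → 3-byte char #1 = E0 B8 8F.
Offset 3: leading byte 0xF1 = 11110001 → 4-byte char #2 = F1 B4 8A B8.
Offset 7: leading byte 0xE1 = 11100001 → 3-byte char #3 = E1 84 82.
Offset 10: leading byte 0xE5 = 11100101 → 3-byte char #4 = E5 93 B5.
Offset 13: leading byte 0x78 = 01111000 → 1-byte char #5 = 78.
Leading byte 0x78 = 01111000 matches 0xxxxxxx → 1-byte sequence.
Byte 1: 0x78 = 01111000, payload 1111000 (7 bits).
Concatenate: 1111000 = 0x78 (7 bits → U+0078).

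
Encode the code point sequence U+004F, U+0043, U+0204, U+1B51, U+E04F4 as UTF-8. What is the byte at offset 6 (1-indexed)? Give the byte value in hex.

1-indexed offset 6 is 0-indexed offset 5.
U+004F → 1-byte form 4F at offsets 0–0.
U+0043 → 1-byte form 43 at offsets 1–1.
U+0204 → 2-byte form C8 84 at offsets 2–3.
U+1B51 → 3-byte form E1 AD 91 at offsets 4–6.
Offset 5 falls in char 4's range; it's byte 2 of E1 AD 91 = 0xAD.

0xAD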